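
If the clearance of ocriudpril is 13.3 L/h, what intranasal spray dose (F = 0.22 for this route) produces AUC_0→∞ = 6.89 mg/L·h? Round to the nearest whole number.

Dose = CL × AUC_0→∞ / F
     = 13.3 × 6.89 / 0.22 = 416.532 mg

Dose = 417 mg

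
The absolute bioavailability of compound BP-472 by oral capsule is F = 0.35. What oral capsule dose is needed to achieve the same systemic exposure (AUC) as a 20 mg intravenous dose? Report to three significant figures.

D_oral = 57.1 mg

For equal systemic exposure: F × D_ev = D_iv
D_ev = D_iv / F = 20 / 0.35 = 57.1429 mg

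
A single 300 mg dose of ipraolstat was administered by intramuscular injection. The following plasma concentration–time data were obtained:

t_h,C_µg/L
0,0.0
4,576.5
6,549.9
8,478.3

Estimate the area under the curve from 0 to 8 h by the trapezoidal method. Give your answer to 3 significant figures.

AUC = 3310 µg/L·h

Trapezoidal AUC_0→8:
  [0→4]: (0.0+576.5)/2 × 4 = 1153.0
  [4→6]: (576.5+549.9)/2 × 2 = 1126.4
  [6→8]: (549.9+478.3)/2 × 2 = 1028.2
  Sum = 3307.6 µg/L·h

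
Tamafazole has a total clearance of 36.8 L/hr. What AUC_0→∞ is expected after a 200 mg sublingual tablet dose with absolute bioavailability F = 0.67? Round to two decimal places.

AUC = 3.64 mg/L·hr

AUC_0→∞ = F × Dose / CL
        = 0.67 × 200 / 36.8 = 3.6413 mg/L·hr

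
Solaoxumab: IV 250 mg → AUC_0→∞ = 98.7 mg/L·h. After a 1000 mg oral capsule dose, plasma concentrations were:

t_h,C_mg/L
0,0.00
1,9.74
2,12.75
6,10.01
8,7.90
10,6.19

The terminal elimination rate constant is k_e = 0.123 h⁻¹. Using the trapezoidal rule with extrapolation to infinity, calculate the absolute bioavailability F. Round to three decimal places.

F = 0.365

Trapezoidal AUC_0→10 (oral capsule):
  [0→1]: (0.00+9.74)/2 × 1 = 4.87
  [1→2]: (9.74+12.75)/2 × 1 = 11.245
  [2→6]: (12.75+10.01)/2 × 4 = 45.52
  [6→8]: (10.01+7.90)/2 × 2 = 17.91
  [8→10]: (7.90+6.19)/2 × 2 = 14.09
  Sum = 93.635 mg/L·h
Tail: C_last/k_e = 6.19/0.123 = 50.325
AUC_0→∞ (oral capsule) = 93.635 + 50.325 = 143.96 mg/L·h
F = (AUC_ev/D_ev)/(AUC_iv/D_iv) = (143.96/1000)/(98.7/250) = 0.14396/0.3948 = 0.3646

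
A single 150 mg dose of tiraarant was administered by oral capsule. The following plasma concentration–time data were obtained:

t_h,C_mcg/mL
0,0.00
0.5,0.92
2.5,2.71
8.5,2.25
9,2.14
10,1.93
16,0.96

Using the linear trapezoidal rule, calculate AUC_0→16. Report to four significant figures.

Trapezoidal AUC_0→16:
  [0→0.5]: (0.00+0.92)/2 × 0.5 = 0.23
  [0.5→2.5]: (0.92+2.71)/2 × 2 = 3.63
  [2.5→8.5]: (2.71+2.25)/2 × 6 = 14.88
  [8.5→9]: (2.25+2.14)/2 × 0.5 = 1.0975
  [9→10]: (2.14+1.93)/2 × 1 = 2.035
  [10→16]: (1.93+0.96)/2 × 6 = 8.67
  Sum = 30.5425 mcg/mL·h

AUC = 30.54 mcg/mL·h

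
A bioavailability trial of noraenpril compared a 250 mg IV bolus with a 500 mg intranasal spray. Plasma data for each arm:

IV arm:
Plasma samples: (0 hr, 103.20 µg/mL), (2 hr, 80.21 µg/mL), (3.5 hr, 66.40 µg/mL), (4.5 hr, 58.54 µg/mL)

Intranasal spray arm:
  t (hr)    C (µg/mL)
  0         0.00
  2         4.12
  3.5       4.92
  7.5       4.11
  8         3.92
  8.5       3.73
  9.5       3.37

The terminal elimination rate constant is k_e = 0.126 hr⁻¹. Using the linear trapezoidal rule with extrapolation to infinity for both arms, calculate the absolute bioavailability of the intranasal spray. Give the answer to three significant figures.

Trapezoidal AUC_0→4.5 (IV):
  [0→2]: (103.20+80.21)/2 × 2 = 183.41
  [2→3.5]: (80.21+66.40)/2 × 1.5 = 109.9575
  [3.5→4.5]: (66.40+58.54)/2 × 1 = 62.47
  Sum = 355.8375 µg/mL·hr
IV tail: 58.54/0.126 = 464.603; AUC_iv,0→∞ = 355.8375 + 464.603 = 820.4405 µg/mL·hr
Trapezoidal AUC_0→9.5 (intranasal spray):
  [0→2]: (0.00+4.12)/2 × 2 = 4.12
  [2→3.5]: (4.12+4.92)/2 × 1.5 = 6.78
  [3.5→7.5]: (4.92+4.11)/2 × 4 = 18.06
  [7.5→8]: (4.11+3.92)/2 × 0.5 = 2.0075
  [8→8.5]: (3.92+3.73)/2 × 0.5 = 1.9125
  [8.5→9.5]: (3.73+3.37)/2 × 1 = 3.55
  Sum = 36.43 µg/mL·hr
intranasal spray tail: 3.37/0.126 = 26.746; AUC_ev,0→∞ = 36.43 + 26.746 = 63.176 µg/mL·hr
F = (AUC_ev/D_ev)/(AUC_iv/D_iv) = (63.176/500)/(820.4405/250) = 0.126352/3.281762 = 0.0385

F = 0.0385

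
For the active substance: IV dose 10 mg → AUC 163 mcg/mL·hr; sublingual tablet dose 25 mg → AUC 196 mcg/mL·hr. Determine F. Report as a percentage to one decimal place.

F = (AUC_ev / D_ev) / (AUC_iv / D_iv)
  = (196/25) / (163/10)
  = 7.84 / 16.3 = 0.4810
  = 48.10%

F = 48.1%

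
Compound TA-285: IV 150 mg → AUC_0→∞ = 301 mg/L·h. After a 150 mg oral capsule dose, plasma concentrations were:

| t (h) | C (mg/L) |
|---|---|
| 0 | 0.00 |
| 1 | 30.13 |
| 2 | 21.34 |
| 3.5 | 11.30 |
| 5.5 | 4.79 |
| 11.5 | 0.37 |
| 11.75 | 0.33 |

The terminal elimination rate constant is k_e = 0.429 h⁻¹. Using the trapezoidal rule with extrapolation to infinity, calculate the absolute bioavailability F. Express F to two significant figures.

F = 0.32

Trapezoidal AUC_0→11.75 (oral capsule):
  [0→1]: (0.00+30.13)/2 × 1 = 15.065
  [1→2]: (30.13+21.34)/2 × 1 = 25.735
  [2→3.5]: (21.34+11.30)/2 × 1.5 = 24.48
  [3.5→5.5]: (11.30+4.79)/2 × 2 = 16.09
  [5.5→11.5]: (4.79+0.37)/2 × 6 = 15.48
  [11.5→11.75]: (0.37+0.33)/2 × 0.25 = 0.0875
  Sum = 96.9375 mg/L·h
Tail: C_last/k_e = 0.33/0.429 = 0.769
AUC_0→∞ (oral capsule) = 96.9375 + 0.769 = 97.7065 mg/L·h
F = (AUC_ev/D_ev)/(AUC_iv/D_iv) = (97.7065/150)/(301/150) = 0.651377/2.00667 = 0.3246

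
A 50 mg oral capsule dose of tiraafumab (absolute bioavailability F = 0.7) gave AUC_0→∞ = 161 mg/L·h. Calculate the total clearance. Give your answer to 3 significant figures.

CL = 0.217 L/h

CL = F × Dose / AUC_0→∞
   = 0.7 × 50 / 161 = 0.217391 L/h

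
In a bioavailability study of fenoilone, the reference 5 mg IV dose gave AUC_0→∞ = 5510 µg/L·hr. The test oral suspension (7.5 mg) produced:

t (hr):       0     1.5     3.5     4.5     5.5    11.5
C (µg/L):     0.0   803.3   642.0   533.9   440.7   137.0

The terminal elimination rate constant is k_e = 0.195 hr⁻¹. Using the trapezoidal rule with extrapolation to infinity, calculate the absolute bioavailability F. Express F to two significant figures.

Trapezoidal AUC_0→11.5 (oral suspension):
  [0→1.5]: (0.0+803.3)/2 × 1.5 = 602.475
  [1.5→3.5]: (803.3+642.0)/2 × 2 = 1445.3
  [3.5→4.5]: (642.0+533.9)/2 × 1 = 587.95
  [4.5→5.5]: (533.9+440.7)/2 × 1 = 487.3
  [5.5→11.5]: (440.7+137.0)/2 × 6 = 1733.1
  Sum = 4856.125 µg/L·hr
Tail: C_last/k_e = 137.0/0.195 = 702.564
AUC_0→∞ (oral suspension) = 4856.125 + 702.564 = 5558.689 µg/L·hr
F = (AUC_ev/D_ev)/(AUC_iv/D_iv) = (5558.689/7.5)/(5510/5) = 741.159/1102 = 0.6726

F = 0.67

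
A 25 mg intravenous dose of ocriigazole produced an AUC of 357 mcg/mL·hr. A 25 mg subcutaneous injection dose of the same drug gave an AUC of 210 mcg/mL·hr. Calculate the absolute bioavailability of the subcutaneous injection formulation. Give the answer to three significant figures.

F = (AUC_ev / D_ev) / (AUC_iv / D_iv)
  = (210/25) / (357/25)
  = 8.4 / 14.28 = 0.5882

F = 0.588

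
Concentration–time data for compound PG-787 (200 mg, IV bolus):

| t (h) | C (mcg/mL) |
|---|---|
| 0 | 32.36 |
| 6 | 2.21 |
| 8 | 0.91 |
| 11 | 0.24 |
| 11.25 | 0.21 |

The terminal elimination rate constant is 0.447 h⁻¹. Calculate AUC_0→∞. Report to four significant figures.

Trapezoidal AUC_0→11.25:
  [0→6]: (32.36+2.21)/2 × 6 = 103.71
  [6→8]: (2.21+0.91)/2 × 2 = 3.12
  [8→11]: (0.91+0.24)/2 × 3 = 1.725
  [11→11.25]: (0.24+0.21)/2 × 0.25 = 0.05625
  Sum = 108.61125 mcg/mL·h
Extrapolated tail: C_last / k_e = 0.21 / 0.447 = 0.470
AUC_0→∞ = 108.61125 + 0.470 = 109.08125 mcg/mL·h

AUC = 109.1 mcg/mL·h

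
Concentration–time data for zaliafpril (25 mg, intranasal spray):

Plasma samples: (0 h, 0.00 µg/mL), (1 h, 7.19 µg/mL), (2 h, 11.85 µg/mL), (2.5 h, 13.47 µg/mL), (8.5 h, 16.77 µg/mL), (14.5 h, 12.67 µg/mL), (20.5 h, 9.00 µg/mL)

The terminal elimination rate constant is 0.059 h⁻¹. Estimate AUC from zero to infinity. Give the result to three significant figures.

Trapezoidal AUC_0→20.5:
  [0→1]: (0.00+7.19)/2 × 1 = 3.595
  [1→2]: (7.19+11.85)/2 × 1 = 9.52
  [2→2.5]: (11.85+13.47)/2 × 0.5 = 6.33
  [2.5→8.5]: (13.47+16.77)/2 × 6 = 90.72
  [8.5→14.5]: (16.77+12.67)/2 × 6 = 88.32
  [14.5→20.5]: (12.67+9.00)/2 × 6 = 65.01
  Sum = 263.495 µg/mL·h
Extrapolated tail: C_last / k_e = 9.00 / 0.059 = 152.542
AUC_0→∞ = 263.495 + 152.542 = 416.037 µg/mL·h

AUC = 416 µg/mL·h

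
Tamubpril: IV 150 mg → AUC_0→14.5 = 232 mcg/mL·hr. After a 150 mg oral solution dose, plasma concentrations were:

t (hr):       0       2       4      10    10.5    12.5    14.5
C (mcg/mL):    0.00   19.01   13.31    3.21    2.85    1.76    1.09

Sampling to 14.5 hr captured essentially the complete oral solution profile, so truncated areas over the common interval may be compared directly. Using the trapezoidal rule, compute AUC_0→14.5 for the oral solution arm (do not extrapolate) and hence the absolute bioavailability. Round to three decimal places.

F = 0.474

Trapezoidal AUC_0→14.5 (oral solution):
  [0→2]: (0.00+19.01)/2 × 2 = 19.01
  [2→4]: (19.01+13.31)/2 × 2 = 32.32
  [4→10]: (13.31+3.21)/2 × 6 = 49.56
  [10→10.5]: (3.21+2.85)/2 × 0.5 = 1.515
  [10.5→12.5]: (2.85+1.76)/2 × 2 = 4.61
  [12.5→14.5]: (1.76+1.09)/2 × 2 = 2.85
  Sum = 109.865 mcg/mL·hr
F = (AUC_ev/D_ev)/(AUC_iv/D_iv) = (109.865/150)/(232/150) = 0.732433/1.54667 = 0.4736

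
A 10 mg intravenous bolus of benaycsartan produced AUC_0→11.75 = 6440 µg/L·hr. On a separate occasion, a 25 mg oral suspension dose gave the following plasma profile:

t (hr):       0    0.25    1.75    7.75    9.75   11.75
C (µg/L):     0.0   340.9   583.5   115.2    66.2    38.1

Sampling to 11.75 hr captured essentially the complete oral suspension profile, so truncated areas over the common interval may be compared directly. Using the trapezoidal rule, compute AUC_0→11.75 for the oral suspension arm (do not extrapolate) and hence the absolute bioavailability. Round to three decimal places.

F = 0.194

Trapezoidal AUC_0→11.75 (oral suspension):
  [0→0.25]: (0.0+340.9)/2 × 0.25 = 42.6125
  [0.25→1.75]: (340.9+583.5)/2 × 1.5 = 693.3
  [1.75→7.75]: (583.5+115.2)/2 × 6 = 2096.1
  [7.75→9.75]: (115.2+66.2)/2 × 2 = 181.4
  [9.75→11.75]: (66.2+38.1)/2 × 2 = 104.3
  Sum = 3117.7125 µg/L·hr
F = (AUC_ev/D_ev)/(AUC_iv/D_iv) = (3117.7125/25)/(6440/10) = 124.7085/644 = 0.1936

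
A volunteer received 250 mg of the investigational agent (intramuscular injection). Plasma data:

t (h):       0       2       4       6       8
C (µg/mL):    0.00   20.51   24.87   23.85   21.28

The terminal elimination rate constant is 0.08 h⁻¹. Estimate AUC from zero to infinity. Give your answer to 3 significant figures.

Trapezoidal AUC_0→8:
  [0→2]: (0.00+20.51)/2 × 2 = 20.51
  [2→4]: (20.51+24.87)/2 × 2 = 45.38
  [4→6]: (24.87+23.85)/2 × 2 = 48.72
  [6→8]: (23.85+21.28)/2 × 2 = 45.13
  Sum = 159.74 µg/mL·h
Extrapolated tail: C_last / k_e = 21.28 / 0.08 = 266.000
AUC_0→∞ = 159.74 + 266.000 = 425.74 µg/mL·h

AUC = 426 µg/mL·h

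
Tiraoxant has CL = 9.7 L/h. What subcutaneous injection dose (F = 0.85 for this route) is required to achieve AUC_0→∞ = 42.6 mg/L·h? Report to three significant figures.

Dose = CL × AUC_0→∞ / F
     = 9.7 × 42.6 / 0.85 = 486.141 mg

Dose = 486 mg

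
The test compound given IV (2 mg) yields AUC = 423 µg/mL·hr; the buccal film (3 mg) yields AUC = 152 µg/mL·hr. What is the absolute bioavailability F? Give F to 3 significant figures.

F = 0.240

F = (AUC_ev / D_ev) / (AUC_iv / D_iv)
  = (152/3) / (423/2)
  = 50.6667 / 211.5 = 0.2396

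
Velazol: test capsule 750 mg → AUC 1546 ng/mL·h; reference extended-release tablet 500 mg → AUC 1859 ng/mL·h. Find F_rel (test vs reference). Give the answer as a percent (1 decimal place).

F_rel = 55.4%

F_rel = (AUC_test/D_test) / (AUC_ref/D_ref)
      = (1546/750) / (1859/500)
      = 2.06133 / 3.718 = 0.5544 = 55.44%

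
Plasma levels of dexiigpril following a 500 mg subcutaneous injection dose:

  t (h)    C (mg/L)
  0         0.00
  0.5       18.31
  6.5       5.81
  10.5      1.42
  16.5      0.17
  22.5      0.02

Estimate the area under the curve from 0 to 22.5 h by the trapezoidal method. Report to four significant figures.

Trapezoidal AUC_0→22.5:
  [0→0.5]: (0.00+18.31)/2 × 0.5 = 4.5775
  [0.5→6.5]: (18.31+5.81)/2 × 6 = 72.36
  [6.5→10.5]: (5.81+1.42)/2 × 4 = 14.46
  [10.5→16.5]: (1.42+0.17)/2 × 6 = 4.77
  [16.5→22.5]: (0.17+0.02)/2 × 6 = 0.57
  Sum = 96.7375 mg/L·h

AUC = 96.74 mg/L·h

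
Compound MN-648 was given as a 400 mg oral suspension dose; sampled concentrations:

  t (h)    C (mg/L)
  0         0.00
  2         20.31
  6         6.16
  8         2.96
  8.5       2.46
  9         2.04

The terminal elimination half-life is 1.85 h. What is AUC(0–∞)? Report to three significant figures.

AUC = 90.3 mg/L·h

Trapezoidal AUC_0→9:
  [0→2]: (0.00+20.31)/2 × 2 = 20.31
  [2→6]: (20.31+6.16)/2 × 4 = 52.94
  [6→8]: (6.16+2.96)/2 × 2 = 9.12
  [8→8.5]: (2.96+2.46)/2 × 0.5 = 1.355
  [8.5→9]: (2.46+2.04)/2 × 0.5 = 1.125
  Sum = 84.85 mg/L·h
k_e = ln2 / t½ = 0.693147 / 1.85 = 0.3747 h^-1
Extrapolated tail: C_last / k_e = 2.04 / 0.3747 = 5.444
AUC_0→∞ = 84.85 + 5.444 = 90.294 mg/L·h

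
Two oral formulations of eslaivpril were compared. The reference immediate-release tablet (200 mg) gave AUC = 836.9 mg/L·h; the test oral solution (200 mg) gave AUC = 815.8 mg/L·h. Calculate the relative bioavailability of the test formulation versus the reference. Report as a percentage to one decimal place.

F_rel = 97.5%

F_rel = (AUC_test/D_test) / (AUC_ref/D_ref)
      = (815.8/200) / (836.9/200)
      = 4.079 / 4.1845 = 0.9748 = 97.48%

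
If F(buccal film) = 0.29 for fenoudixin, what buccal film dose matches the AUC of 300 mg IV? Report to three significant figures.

For equal systemic exposure: F × D_ev = D_iv
D_ev = D_iv / F = 300 / 0.29 = 1034.48 mg

D_buccal = 1030 mg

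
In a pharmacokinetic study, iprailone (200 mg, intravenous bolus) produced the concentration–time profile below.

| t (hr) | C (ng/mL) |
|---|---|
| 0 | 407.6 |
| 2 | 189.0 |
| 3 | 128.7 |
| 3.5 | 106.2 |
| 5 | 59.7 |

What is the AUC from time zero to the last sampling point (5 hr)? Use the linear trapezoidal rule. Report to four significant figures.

Trapezoidal AUC_0→5:
  [0→2]: (407.6+189.0)/2 × 2 = 596.6
  [2→3]: (189.0+128.7)/2 × 1 = 158.85
  [3→3.5]: (128.7+106.2)/2 × 0.5 = 58.725
  [3.5→5]: (106.2+59.7)/2 × 1.5 = 124.425
  Sum = 938.6 ng/mL·hr

AUC = 938.6 ng/mL·hr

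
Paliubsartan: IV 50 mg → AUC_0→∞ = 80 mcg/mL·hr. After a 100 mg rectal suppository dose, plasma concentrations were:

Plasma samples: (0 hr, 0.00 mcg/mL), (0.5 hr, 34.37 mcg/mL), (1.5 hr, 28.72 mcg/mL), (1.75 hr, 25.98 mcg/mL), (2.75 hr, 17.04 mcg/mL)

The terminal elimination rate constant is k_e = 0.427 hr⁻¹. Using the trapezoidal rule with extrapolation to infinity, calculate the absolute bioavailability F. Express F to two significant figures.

F = 0.68

Trapezoidal AUC_0→2.75 (rectal suppository):
  [0→0.5]: (0.00+34.37)/2 × 0.5 = 8.5925
  [0.5→1.5]: (34.37+28.72)/2 × 1 = 31.545
  [1.5→1.75]: (28.72+25.98)/2 × 0.25 = 6.8375
  [1.75→2.75]: (25.98+17.04)/2 × 1 = 21.51
  Sum = 68.485 mcg/mL·hr
Tail: C_last/k_e = 17.04/0.427 = 39.906
AUC_0→∞ (rectal suppository) = 68.485 + 39.906 = 108.391 mcg/mL·hr
F = (AUC_ev/D_ev)/(AUC_iv/D_iv) = (108.391/100)/(80/50) = 1.08391/1.6 = 0.6774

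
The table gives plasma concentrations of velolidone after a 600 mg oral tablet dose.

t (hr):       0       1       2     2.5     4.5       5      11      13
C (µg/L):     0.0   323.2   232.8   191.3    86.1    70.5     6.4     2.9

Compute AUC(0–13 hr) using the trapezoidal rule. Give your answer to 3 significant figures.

Trapezoidal AUC_0→13:
  [0→1]: (0.0+323.2)/2 × 1 = 161.6
  [1→2]: (323.2+232.8)/2 × 1 = 278.0
  [2→2.5]: (232.8+191.3)/2 × 0.5 = 106.025
  [2.5→4.5]: (191.3+86.1)/2 × 2 = 277.4
  [4.5→5]: (86.1+70.5)/2 × 0.5 = 39.15
  [5→11]: (70.5+6.4)/2 × 6 = 230.7
  [11→13]: (6.4+2.9)/2 × 2 = 9.3
  Sum = 1102.175 µg/L·hr

AUC = 1100 µg/L·hr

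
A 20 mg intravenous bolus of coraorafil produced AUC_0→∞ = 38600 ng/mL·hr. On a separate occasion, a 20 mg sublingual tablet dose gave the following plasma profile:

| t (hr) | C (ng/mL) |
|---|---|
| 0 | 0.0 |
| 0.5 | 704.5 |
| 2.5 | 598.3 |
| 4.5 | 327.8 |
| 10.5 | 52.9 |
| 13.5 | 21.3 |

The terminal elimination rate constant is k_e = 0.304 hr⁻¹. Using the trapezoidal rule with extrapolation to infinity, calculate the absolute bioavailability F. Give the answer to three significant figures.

Trapezoidal AUC_0→13.5 (sublingual tablet):
  [0→0.5]: (0.0+704.5)/2 × 0.5 = 176.125
  [0.5→2.5]: (704.5+598.3)/2 × 2 = 1302.8
  [2.5→4.5]: (598.3+327.8)/2 × 2 = 926.1
  [4.5→10.5]: (327.8+52.9)/2 × 6 = 1142.1
  [10.5→13.5]: (52.9+21.3)/2 × 3 = 111.3
  Sum = 3658.425 ng/mL·hr
Tail: C_last/k_e = 21.3/0.304 = 70.066
AUC_0→∞ (sublingual tablet) = 3658.425 + 70.066 = 3728.491 ng/mL·hr
F = (AUC_ev/D_ev)/(AUC_iv/D_iv) = (3728.491/20)/(38600/20) = 186.42455/1930 = 0.0966

F = 0.0966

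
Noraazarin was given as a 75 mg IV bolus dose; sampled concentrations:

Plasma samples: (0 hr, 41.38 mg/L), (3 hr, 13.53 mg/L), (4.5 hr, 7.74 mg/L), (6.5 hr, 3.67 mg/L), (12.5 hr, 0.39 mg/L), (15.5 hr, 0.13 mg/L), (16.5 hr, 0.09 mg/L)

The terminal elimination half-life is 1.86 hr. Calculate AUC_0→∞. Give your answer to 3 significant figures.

AUC = 123 mg/L·hr

Trapezoidal AUC_0→16.5:
  [0→3]: (41.38+13.53)/2 × 3 = 82.365
  [3→4.5]: (13.53+7.74)/2 × 1.5 = 15.9525
  [4.5→6.5]: (7.74+3.67)/2 × 2 = 11.41
  [6.5→12.5]: (3.67+0.39)/2 × 6 = 12.18
  [12.5→15.5]: (0.39+0.13)/2 × 3 = 0.78
  [15.5→16.5]: (0.13+0.09)/2 × 1 = 0.11
  Sum = 122.7975 mg/L·hr
k_e = ln2 / t½ = 0.693147 / 1.86 = 0.3727 hr^-1
Extrapolated tail: C_last / k_e = 0.09 / 0.3727 = 0.241
AUC_0→∞ = 122.7975 + 0.241 = 123.0385 mg/L·hr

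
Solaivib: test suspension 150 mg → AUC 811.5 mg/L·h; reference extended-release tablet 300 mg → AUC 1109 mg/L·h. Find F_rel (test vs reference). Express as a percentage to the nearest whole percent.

F_rel = (AUC_test/D_test) / (AUC_ref/D_ref)
      = (811.5/150) / (1109/300)
      = 5.41 / 3.69667 = 1.4635 = 146.35%

F_rel = 146%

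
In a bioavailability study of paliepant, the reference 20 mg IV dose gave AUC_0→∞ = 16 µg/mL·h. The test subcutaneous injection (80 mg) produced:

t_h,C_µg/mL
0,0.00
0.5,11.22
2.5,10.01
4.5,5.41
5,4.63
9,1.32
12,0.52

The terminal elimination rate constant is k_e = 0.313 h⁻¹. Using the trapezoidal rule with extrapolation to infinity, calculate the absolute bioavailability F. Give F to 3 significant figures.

F = 0.911

Trapezoidal AUC_0→12 (subcutaneous injection):
  [0→0.5]: (0.00+11.22)/2 × 0.5 = 2.805
  [0.5→2.5]: (11.22+10.01)/2 × 2 = 21.23
  [2.5→4.5]: (10.01+5.41)/2 × 2 = 15.42
  [4.5→5]: (5.41+4.63)/2 × 0.5 = 2.51
  [5→9]: (4.63+1.32)/2 × 4 = 11.9
  [9→12]: (1.32+0.52)/2 × 3 = 2.76
  Sum = 56.625 µg/mL·h
Tail: C_last/k_e = 0.52/0.313 = 1.661
AUC_0→∞ (subcutaneous injection) = 56.625 + 1.661 = 58.286 µg/mL·h
F = (AUC_ev/D_ev)/(AUC_iv/D_iv) = (58.286/80)/(16/20) = 0.728575/0.8 = 0.9107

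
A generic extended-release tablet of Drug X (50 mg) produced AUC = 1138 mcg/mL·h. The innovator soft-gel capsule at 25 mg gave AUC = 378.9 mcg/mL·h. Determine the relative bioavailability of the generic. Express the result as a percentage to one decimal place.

F_rel = 150.2%

F_rel = (AUC_test/D_test) / (AUC_ref/D_ref)
      = (1138/50) / (378.9/25)
      = 22.76 / 15.156 = 1.5017 = 150.17%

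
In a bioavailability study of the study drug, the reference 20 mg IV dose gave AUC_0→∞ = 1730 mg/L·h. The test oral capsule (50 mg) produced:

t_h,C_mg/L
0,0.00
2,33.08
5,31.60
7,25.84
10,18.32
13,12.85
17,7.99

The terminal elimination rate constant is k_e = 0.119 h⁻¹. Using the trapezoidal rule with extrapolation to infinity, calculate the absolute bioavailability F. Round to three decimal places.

Trapezoidal AUC_0→17 (oral capsule):
  [0→2]: (0.00+33.08)/2 × 2 = 33.08
  [2→5]: (33.08+31.60)/2 × 3 = 97.02
  [5→7]: (31.60+25.84)/2 × 2 = 57.44
  [7→10]: (25.84+18.32)/2 × 3 = 66.24
  [10→13]: (18.32+12.85)/2 × 3 = 46.755
  [13→17]: (12.85+7.99)/2 × 4 = 41.68
  Sum = 342.215 mg/L·h
Tail: C_last/k_e = 7.99/0.119 = 67.143
AUC_0→∞ (oral capsule) = 342.215 + 67.143 = 409.358 mg/L·h
F = (AUC_ev/D_ev)/(AUC_iv/D_iv) = (409.358/50)/(1730/20) = 8.18716/86.5 = 0.0946

F = 0.095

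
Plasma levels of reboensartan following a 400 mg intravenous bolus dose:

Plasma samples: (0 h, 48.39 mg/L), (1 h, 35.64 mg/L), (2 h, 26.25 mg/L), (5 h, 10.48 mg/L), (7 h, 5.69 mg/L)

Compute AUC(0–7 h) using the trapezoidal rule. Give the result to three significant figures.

AUC = 144 mg/L·h

Trapezoidal AUC_0→7:
  [0→1]: (48.39+35.64)/2 × 1 = 42.015
  [1→2]: (35.64+26.25)/2 × 1 = 30.945
  [2→5]: (26.25+10.48)/2 × 3 = 55.095
  [5→7]: (10.48+5.69)/2 × 2 = 16.17
  Sum = 144.225 mg/L·h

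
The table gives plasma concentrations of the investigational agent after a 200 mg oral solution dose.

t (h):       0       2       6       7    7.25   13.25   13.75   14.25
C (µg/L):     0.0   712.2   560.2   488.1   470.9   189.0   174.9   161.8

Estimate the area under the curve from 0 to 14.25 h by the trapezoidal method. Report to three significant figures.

Trapezoidal AUC_0→14.25:
  [0→2]: (0.0+712.2)/2 × 2 = 712.2
  [2→6]: (712.2+560.2)/2 × 4 = 2544.8
  [6→7]: (560.2+488.1)/2 × 1 = 524.15
  [7→7.25]: (488.1+470.9)/2 × 0.25 = 119.875
  [7.25→13.25]: (470.9+189.0)/2 × 6 = 1979.7
  [13.25→13.75]: (189.0+174.9)/2 × 0.5 = 90.975
  [13.75→14.25]: (174.9+161.8)/2 × 0.5 = 84.175
  Sum = 6055.875 µg/L·h

AUC = 6060 µg/L·h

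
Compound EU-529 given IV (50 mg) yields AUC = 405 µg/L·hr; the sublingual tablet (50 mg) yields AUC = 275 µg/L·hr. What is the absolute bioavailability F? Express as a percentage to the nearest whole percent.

F = (AUC_ev / D_ev) / (AUC_iv / D_iv)
  = (275/50) / (405/50)
  = 5.5 / 8.1 = 0.6790
  = 67.90%

F = 68%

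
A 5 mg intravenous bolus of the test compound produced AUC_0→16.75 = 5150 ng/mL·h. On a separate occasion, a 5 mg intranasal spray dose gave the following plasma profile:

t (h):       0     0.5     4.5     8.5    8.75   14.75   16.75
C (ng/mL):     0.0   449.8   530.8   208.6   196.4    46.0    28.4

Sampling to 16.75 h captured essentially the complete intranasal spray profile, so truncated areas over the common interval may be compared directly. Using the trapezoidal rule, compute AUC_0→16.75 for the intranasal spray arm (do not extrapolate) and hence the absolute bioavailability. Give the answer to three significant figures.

F = 0.855

Trapezoidal AUC_0→16.75 (intranasal spray):
  [0→0.5]: (0.0+449.8)/2 × 0.5 = 112.45
  [0.5→4.5]: (449.8+530.8)/2 × 4 = 1961.2
  [4.5→8.5]: (530.8+208.6)/2 × 4 = 1478.8
  [8.5→8.75]: (208.6+196.4)/2 × 0.25 = 50.625
  [8.75→14.75]: (196.4+46.0)/2 × 6 = 727.2
  [14.75→16.75]: (46.0+28.4)/2 × 2 = 74.4
  Sum = 4404.675 ng/mL·h
F = (AUC_ev/D_ev)/(AUC_iv/D_iv) = (4404.675/5)/(5150/5) = 880.935/1030 = 0.8553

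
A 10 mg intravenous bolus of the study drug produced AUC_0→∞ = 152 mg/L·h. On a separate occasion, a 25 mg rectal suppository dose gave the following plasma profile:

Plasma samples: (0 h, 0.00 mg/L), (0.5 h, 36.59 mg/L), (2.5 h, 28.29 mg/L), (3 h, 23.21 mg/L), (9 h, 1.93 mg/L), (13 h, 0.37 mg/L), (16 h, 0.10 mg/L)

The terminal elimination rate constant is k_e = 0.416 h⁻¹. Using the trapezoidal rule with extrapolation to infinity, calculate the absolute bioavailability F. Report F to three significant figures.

F = 0.442

Trapezoidal AUC_0→16 (rectal suppository):
  [0→0.5]: (0.00+36.59)/2 × 0.5 = 9.1475
  [0.5→2.5]: (36.59+28.29)/2 × 2 = 64.88
  [2.5→3]: (28.29+23.21)/2 × 0.5 = 12.875
  [3→9]: (23.21+1.93)/2 × 6 = 75.42
  [9→13]: (1.93+0.37)/2 × 4 = 4.6
  [13→16]: (0.37+0.10)/2 × 3 = 0.705
  Sum = 167.6275 mg/L·h
Tail: C_last/k_e = 0.10/0.416 = 0.240
AUC_0→∞ (rectal suppository) = 167.6275 + 0.240 = 167.8675 mg/L·h
F = (AUC_ev/D_ev)/(AUC_iv/D_iv) = (167.8675/25)/(152/10) = 6.7147/15.2 = 0.4418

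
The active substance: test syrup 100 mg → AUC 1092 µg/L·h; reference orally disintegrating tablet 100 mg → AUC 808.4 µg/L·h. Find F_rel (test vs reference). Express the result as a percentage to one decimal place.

F_rel = 135.1%

F_rel = (AUC_test/D_test) / (AUC_ref/D_ref)
      = (1092/100) / (808.4/100)
      = 10.92 / 8.084 = 1.3508 = 135.08%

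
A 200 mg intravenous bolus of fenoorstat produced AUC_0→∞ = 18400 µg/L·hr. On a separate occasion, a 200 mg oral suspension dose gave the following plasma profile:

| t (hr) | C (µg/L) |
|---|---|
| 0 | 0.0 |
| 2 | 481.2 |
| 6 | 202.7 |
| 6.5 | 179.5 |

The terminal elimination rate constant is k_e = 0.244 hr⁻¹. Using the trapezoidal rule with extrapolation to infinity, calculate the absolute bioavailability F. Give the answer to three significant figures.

F = 0.146

Trapezoidal AUC_0→6.5 (oral suspension):
  [0→2]: (0.0+481.2)/2 × 2 = 481.2
  [2→6]: (481.2+202.7)/2 × 4 = 1367.8
  [6→6.5]: (202.7+179.5)/2 × 0.5 = 95.55
  Sum = 1944.55 µg/L·hr
Tail: C_last/k_e = 179.5/0.244 = 735.656
AUC_0→∞ (oral suspension) = 1944.55 + 735.656 = 2680.206 µg/L·hr
F = (AUC_ev/D_ev)/(AUC_iv/D_iv) = (2680.206/200)/(18400/200) = 13.40103/92 = 0.1457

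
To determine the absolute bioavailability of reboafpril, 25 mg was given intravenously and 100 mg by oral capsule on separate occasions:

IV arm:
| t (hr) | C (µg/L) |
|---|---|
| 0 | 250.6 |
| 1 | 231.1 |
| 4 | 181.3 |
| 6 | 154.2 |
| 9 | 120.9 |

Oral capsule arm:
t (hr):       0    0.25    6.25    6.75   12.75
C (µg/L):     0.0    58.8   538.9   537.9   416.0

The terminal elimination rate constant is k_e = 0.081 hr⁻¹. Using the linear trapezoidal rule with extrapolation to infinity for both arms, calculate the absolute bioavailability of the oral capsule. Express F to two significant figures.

F = 0.81

Trapezoidal AUC_0→9 (IV):
  [0→1]: (250.6+231.1)/2 × 1 = 240.85
  [1→4]: (231.1+181.3)/2 × 3 = 618.6
  [4→6]: (181.3+154.2)/2 × 2 = 335.5
  [6→9]: (154.2+120.9)/2 × 3 = 412.65
  Sum = 1607.6 µg/L·hr
IV tail: 120.9/0.081 = 1492.593; AUC_iv,0→∞ = 1607.6 + 1492.593 = 3100.193 µg/L·hr
Trapezoidal AUC_0→12.75 (oral capsule):
  [0→0.25]: (0.0+58.8)/2 × 0.25 = 7.35
  [0.25→6.25]: (58.8+538.9)/2 × 6 = 1793.1
  [6.25→6.75]: (538.9+537.9)/2 × 0.5 = 269.2
  [6.75→12.75]: (537.9+416.0)/2 × 6 = 2861.7
  Sum = 4931.35 µg/L·hr
oral capsule tail: 416.0/0.081 = 5135.802; AUC_ev,0→∞ = 4931.35 + 5135.802 = 10067.152 µg/L·hr
F = (AUC_ev/D_ev)/(AUC_iv/D_iv) = (10067.152/100)/(3100.193/25) = 100.67152/124.00772 = 0.8118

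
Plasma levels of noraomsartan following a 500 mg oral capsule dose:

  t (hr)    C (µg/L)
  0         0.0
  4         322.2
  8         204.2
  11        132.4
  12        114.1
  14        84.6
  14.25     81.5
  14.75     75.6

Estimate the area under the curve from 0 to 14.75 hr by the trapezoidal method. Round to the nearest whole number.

AUC = 2584 µg/L·hr

Trapezoidal AUC_0→14.75:
  [0→4]: (0.0+322.2)/2 × 4 = 644.4
  [4→8]: (322.2+204.2)/2 × 4 = 1052.8
  [8→11]: (204.2+132.4)/2 × 3 = 504.9
  [11→12]: (132.4+114.1)/2 × 1 = 123.25
  [12→14]: (114.1+84.6)/2 × 2 = 198.7
  [14→14.25]: (84.6+81.5)/2 × 0.25 = 20.7625
  [14.25→14.75]: (81.5+75.6)/2 × 0.5 = 39.275
  Sum = 2584.0875 µg/L·hr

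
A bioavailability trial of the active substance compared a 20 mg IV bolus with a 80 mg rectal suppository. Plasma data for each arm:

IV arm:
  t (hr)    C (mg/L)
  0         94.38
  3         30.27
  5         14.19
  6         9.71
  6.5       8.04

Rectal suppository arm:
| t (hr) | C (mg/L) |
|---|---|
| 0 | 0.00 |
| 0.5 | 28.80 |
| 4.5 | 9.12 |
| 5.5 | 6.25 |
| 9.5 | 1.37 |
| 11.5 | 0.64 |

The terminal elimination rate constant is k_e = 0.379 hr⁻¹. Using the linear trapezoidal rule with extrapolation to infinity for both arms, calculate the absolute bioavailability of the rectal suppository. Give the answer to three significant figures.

Trapezoidal AUC_0→6.5 (IV):
  [0→3]: (94.38+30.27)/2 × 3 = 186.975
  [3→5]: (30.27+14.19)/2 × 2 = 44.46
  [5→6]: (14.19+9.71)/2 × 1 = 11.95
  [6→6.5]: (9.71+8.04)/2 × 0.5 = 4.4375
  Sum = 247.8225 mg/L·hr
IV tail: 8.04/0.379 = 21.214; AUC_iv,0→∞ = 247.8225 + 21.214 = 269.0365 mg/L·hr
Trapezoidal AUC_0→11.5 (rectal suppository):
  [0→0.5]: (0.00+28.80)/2 × 0.5 = 7.2
  [0.5→4.5]: (28.80+9.12)/2 × 4 = 75.84
  [4.5→5.5]: (9.12+6.25)/2 × 1 = 7.685
  [5.5→9.5]: (6.25+1.37)/2 × 4 = 15.24
  [9.5→11.5]: (1.37+0.64)/2 × 2 = 2.01
  Sum = 107.975 mg/L·hr
rectal suppository tail: 0.64/0.379 = 1.689; AUC_ev,0→∞ = 107.975 + 1.689 = 109.664 mg/L·hr
F = (AUC_ev/D_ev)/(AUC_iv/D_iv) = (109.664/80)/(269.0365/20) = 1.3708/13.451825 = 0.1019

F = 0.102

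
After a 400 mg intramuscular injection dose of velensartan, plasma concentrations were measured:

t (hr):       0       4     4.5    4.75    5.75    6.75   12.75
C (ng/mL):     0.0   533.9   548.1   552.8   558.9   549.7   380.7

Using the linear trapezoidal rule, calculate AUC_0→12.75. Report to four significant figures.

Trapezoidal AUC_0→12.75:
  [0→4]: (0.0+533.9)/2 × 4 = 1067.8
  [4→4.5]: (533.9+548.1)/2 × 0.5 = 270.5
  [4.5→4.75]: (548.1+552.8)/2 × 0.25 = 137.6125
  [4.75→5.75]: (552.8+558.9)/2 × 1 = 555.85
  [5.75→6.75]: (558.9+549.7)/2 × 1 = 554.3
  [6.75→12.75]: (549.7+380.7)/2 × 6 = 2791.2
  Sum = 5377.2625 ng/mL·hr

AUC = 5377 ng/mL·hr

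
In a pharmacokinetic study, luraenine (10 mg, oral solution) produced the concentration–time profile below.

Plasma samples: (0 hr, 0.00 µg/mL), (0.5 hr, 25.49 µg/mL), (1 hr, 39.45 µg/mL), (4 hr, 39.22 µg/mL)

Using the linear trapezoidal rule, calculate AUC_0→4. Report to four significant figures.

Trapezoidal AUC_0→4:
  [0→0.5]: (0.00+25.49)/2 × 0.5 = 6.3725
  [0.5→1]: (25.49+39.45)/2 × 0.5 = 16.235
  [1→4]: (39.45+39.22)/2 × 3 = 118.005
  Sum = 140.6125 µg/mL·hr

AUC = 140.6 µg/mL·hr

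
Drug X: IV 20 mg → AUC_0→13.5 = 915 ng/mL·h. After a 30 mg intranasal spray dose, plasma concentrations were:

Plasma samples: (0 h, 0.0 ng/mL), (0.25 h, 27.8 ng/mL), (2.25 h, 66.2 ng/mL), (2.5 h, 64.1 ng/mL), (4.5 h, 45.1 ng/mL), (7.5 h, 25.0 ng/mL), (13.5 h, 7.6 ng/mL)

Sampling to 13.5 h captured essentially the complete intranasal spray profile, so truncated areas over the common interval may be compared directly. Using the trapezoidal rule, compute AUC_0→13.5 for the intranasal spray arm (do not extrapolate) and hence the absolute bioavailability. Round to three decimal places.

Trapezoidal AUC_0→13.5 (intranasal spray):
  [0→0.25]: (0.0+27.8)/2 × 0.25 = 3.475
  [0.25→2.25]: (27.8+66.2)/2 × 2 = 94.0
  [2.25→2.5]: (66.2+64.1)/2 × 0.25 = 16.2875
  [2.5→4.5]: (64.1+45.1)/2 × 2 = 109.2
  [4.5→7.5]: (45.1+25.0)/2 × 3 = 105.15
  [7.5→13.5]: (25.0+7.6)/2 × 6 = 97.8
  Sum = 425.9125 ng/mL·h
F = (AUC_ev/D_ev)/(AUC_iv/D_iv) = (425.9125/30)/(915/20) = 14.1971/45.75 = 0.3103

F = 0.310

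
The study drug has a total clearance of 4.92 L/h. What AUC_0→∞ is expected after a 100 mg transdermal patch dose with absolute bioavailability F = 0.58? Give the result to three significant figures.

AUC = 11.8 mg/L·h

AUC_0→∞ = F × Dose / CL
        = 0.58 × 100 / 4.92 = 11.7886 mg/L·h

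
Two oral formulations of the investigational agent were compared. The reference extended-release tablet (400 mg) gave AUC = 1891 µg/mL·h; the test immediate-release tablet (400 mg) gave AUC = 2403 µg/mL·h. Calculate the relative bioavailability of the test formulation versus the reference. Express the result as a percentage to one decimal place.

F_rel = 127.1%

F_rel = (AUC_test/D_test) / (AUC_ref/D_ref)
      = (2403/400) / (1891/400)
      = 6.0075 / 4.7275 = 1.2708 = 127.08%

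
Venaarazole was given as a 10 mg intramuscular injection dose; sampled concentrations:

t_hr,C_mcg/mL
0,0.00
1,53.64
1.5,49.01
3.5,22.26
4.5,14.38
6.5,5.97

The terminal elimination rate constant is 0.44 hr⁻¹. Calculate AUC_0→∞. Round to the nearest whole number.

AUC = 176 mcg/mL·hr

Trapezoidal AUC_0→6.5:
  [0→1]: (0.00+53.64)/2 × 1 = 26.82
  [1→1.5]: (53.64+49.01)/2 × 0.5 = 25.6625
  [1.5→3.5]: (49.01+22.26)/2 × 2 = 71.27
  [3.5→4.5]: (22.26+14.38)/2 × 1 = 18.32
  [4.5→6.5]: (14.38+5.97)/2 × 2 = 20.35
  Sum = 162.4225 mcg/mL·hr
Extrapolated tail: C_last / k_e = 5.97 / 0.44 = 13.568
AUC_0→∞ = 162.4225 + 13.568 = 175.9905 mcg/mL·hr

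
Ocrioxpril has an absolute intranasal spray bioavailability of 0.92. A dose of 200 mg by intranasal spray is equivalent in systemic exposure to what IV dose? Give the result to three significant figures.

Systemic exposure from an extravascular dose = F × D_ev, so the equivalent IV dose is F × D_ev.
D_iv = F × D_ev = 0.92 × 200 = 184 mg

D_iv = 184 mg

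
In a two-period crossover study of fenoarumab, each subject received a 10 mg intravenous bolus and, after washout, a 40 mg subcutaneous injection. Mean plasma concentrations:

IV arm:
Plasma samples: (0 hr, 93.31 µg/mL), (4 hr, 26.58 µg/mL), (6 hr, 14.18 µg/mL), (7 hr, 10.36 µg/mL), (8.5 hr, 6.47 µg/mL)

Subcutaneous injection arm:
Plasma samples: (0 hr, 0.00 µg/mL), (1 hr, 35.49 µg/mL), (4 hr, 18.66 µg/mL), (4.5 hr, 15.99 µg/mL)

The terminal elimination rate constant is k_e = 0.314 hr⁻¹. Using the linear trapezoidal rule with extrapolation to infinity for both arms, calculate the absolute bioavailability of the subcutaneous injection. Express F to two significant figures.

F = 0.12

Trapezoidal AUC_0→8.5 (IV):
  [0→4]: (93.31+26.58)/2 × 4 = 239.78
  [4→6]: (26.58+14.18)/2 × 2 = 40.76
  [6→7]: (14.18+10.36)/2 × 1 = 12.27
  [7→8.5]: (10.36+6.47)/2 × 1.5 = 12.6225
  Sum = 305.4325 µg/mL·hr
IV tail: 6.47/0.314 = 20.605; AUC_iv,0→∞ = 305.4325 + 20.605 = 326.0375 µg/mL·hr
Trapezoidal AUC_0→4.5 (subcutaneous injection):
  [0→1]: (0.00+35.49)/2 × 1 = 17.745
  [1→4]: (35.49+18.66)/2 × 3 = 81.225
  [4→4.5]: (18.66+15.99)/2 × 0.5 = 8.6625
  Sum = 107.6325 µg/mL·hr
subcutaneous injection tail: 15.99/0.314 = 50.924; AUC_ev,0→∞ = 107.6325 + 50.924 = 158.5565 µg/mL·hr
F = (AUC_ev/D_ev)/(AUC_iv/D_iv) = (158.5565/40)/(326.0375/10) = 3.9639125/32.60375 = 0.1216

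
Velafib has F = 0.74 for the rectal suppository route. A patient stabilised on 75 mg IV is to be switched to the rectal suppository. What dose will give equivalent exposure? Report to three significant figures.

D_rectal = 101 mg

For equal systemic exposure: F × D_ev = D_iv
D_ev = D_iv / F = 75 / 0.74 = 101.351 mg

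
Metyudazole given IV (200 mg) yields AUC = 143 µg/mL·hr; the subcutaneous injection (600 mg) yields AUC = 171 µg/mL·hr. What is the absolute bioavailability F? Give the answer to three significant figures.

F = 0.399

F = (AUC_ev / D_ev) / (AUC_iv / D_iv)
  = (171/600) / (143/200)
  = 0.285 / 0.715 = 0.3986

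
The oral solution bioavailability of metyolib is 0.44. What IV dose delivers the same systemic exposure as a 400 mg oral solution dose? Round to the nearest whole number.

D_iv = 176 mg

Systemic exposure from an extravascular dose = F × D_ev, so the equivalent IV dose is F × D_ev.
D_iv = F × D_ev = 0.44 × 400 = 176 mg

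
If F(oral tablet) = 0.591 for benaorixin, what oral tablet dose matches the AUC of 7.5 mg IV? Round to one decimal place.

D_oral = 12.7 mg

For equal systemic exposure: F × D_ev = D_iv
D_ev = D_iv / F = 7.5 / 0.591 = 12.6904 mg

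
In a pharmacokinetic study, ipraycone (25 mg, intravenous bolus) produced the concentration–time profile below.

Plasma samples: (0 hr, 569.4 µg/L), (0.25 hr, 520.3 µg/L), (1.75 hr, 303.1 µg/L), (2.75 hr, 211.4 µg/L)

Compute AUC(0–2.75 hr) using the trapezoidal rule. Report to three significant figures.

AUC = 1010 µg/L·hr

Trapezoidal AUC_0→2.75:
  [0→0.25]: (569.4+520.3)/2 × 0.25 = 136.2125
  [0.25→1.75]: (520.3+303.1)/2 × 1.5 = 617.55
  [1.75→2.75]: (303.1+211.4)/2 × 1 = 257.25
  Sum = 1011.0125 µg/L·hr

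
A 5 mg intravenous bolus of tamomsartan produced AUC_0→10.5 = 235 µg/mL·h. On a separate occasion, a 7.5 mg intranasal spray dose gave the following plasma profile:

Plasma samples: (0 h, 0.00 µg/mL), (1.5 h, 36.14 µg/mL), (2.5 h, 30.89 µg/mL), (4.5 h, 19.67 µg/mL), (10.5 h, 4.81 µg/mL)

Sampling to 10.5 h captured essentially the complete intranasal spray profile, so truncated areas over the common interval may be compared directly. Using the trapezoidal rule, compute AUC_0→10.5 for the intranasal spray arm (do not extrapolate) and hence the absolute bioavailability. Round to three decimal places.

Trapezoidal AUC_0→10.5 (intranasal spray):
  [0→1.5]: (0.00+36.14)/2 × 1.5 = 27.105
  [1.5→2.5]: (36.14+30.89)/2 × 1 = 33.515
  [2.5→4.5]: (30.89+19.67)/2 × 2 = 50.56
  [4.5→10.5]: (19.67+4.81)/2 × 6 = 73.44
  Sum = 184.62 µg/mL·h
F = (AUC_ev/D_ev)/(AUC_iv/D_iv) = (184.62/7.5)/(235/5) = 24.616/47 = 0.5237

F = 0.524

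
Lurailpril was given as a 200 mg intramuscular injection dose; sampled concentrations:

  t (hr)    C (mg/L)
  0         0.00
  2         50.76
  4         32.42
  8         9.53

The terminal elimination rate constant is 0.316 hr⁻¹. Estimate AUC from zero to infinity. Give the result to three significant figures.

Trapezoidal AUC_0→8:
  [0→2]: (0.00+50.76)/2 × 2 = 50.76
  [2→4]: (50.76+32.42)/2 × 2 = 83.18
  [4→8]: (32.42+9.53)/2 × 4 = 83.9
  Sum = 217.84 mg/L·hr
Extrapolated tail: C_last / k_e = 9.53 / 0.316 = 30.158
AUC_0→∞ = 217.84 + 30.158 = 247.998 mg/L·hr

AUC = 248 mg/L·hr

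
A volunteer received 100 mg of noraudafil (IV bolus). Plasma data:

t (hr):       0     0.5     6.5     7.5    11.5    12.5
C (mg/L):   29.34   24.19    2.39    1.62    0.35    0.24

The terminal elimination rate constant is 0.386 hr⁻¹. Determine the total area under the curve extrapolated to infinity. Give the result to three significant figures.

AUC = 100 mg/L·hr

Trapezoidal AUC_0→12.5:
  [0→0.5]: (29.34+24.19)/2 × 0.5 = 13.3825
  [0.5→6.5]: (24.19+2.39)/2 × 6 = 79.74
  [6.5→7.5]: (2.39+1.62)/2 × 1 = 2.005
  [7.5→11.5]: (1.62+0.35)/2 × 4 = 3.94
  [11.5→12.5]: (0.35+0.24)/2 × 1 = 0.295
  Sum = 99.3625 mg/L·hr
Extrapolated tail: C_last / k_e = 0.24 / 0.386 = 0.622
AUC_0→∞ = 99.3625 + 0.622 = 99.9845 mg/L·hr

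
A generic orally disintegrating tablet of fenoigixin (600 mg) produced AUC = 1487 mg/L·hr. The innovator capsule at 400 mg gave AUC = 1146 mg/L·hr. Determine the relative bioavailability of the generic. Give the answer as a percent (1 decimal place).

F_rel = (AUC_test/D_test) / (AUC_ref/D_ref)
      = (1487/600) / (1146/400)
      = 2.47833 / 2.865 = 0.8650 = 86.50%

F_rel = 86.5%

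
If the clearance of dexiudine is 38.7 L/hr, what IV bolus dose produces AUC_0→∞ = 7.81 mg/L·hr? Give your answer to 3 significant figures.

Dose = 302 mg

Dose_iv = CL × AUC_0→∞
     = 38.7 × 7.81 = 302.247 mg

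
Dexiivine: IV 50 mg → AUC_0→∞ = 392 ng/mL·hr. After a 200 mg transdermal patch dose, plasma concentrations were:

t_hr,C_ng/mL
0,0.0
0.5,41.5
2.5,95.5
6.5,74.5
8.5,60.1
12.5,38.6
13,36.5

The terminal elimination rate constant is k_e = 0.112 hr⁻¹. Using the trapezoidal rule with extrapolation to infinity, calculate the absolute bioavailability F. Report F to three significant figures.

F = 0.742

Trapezoidal AUC_0→13 (transdermal patch):
  [0→0.5]: (0.0+41.5)/2 × 0.5 = 10.375
  [0.5→2.5]: (41.5+95.5)/2 × 2 = 137.0
  [2.5→6.5]: (95.5+74.5)/2 × 4 = 340.0
  [6.5→8.5]: (74.5+60.1)/2 × 2 = 134.6
  [8.5→12.5]: (60.1+38.6)/2 × 4 = 197.4
  [12.5→13]: (38.6+36.5)/2 × 0.5 = 18.775
  Sum = 838.15 ng/mL·hr
Tail: C_last/k_e = 36.5/0.112 = 325.893
AUC_0→∞ (transdermal patch) = 838.15 + 325.893 = 1164.043 ng/mL·hr
F = (AUC_ev/D_ev)/(AUC_iv/D_iv) = (1164.043/200)/(392/50) = 5.820215/7.84 = 0.7424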